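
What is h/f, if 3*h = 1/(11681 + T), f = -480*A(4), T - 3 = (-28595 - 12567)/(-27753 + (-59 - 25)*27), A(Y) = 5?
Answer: -10007/841935662400 ≈ -1.1886e-8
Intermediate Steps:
T = 131225/30021 (T = 3 + (-28595 - 12567)/(-27753 + (-59 - 25)*27) = 3 - 41162/(-27753 - 84*27) = 3 - 41162/(-27753 - 2268) = 3 - 41162/(-30021) = 3 - 41162*(-1/30021) = 3 + 41162/30021 = 131225/30021 ≈ 4.3711)
f = -2400 (f = -480*5 = -2400)
h = 10007/350806526 (h = 1/(3*(11681 + 131225/30021)) = 1/(3*(350806526/30021)) = (⅓)*(30021/350806526) = 10007/350806526 ≈ 2.8526e-5)
h/f = (10007/350806526)/(-2400) = (10007/350806526)*(-1/2400) = -10007/841935662400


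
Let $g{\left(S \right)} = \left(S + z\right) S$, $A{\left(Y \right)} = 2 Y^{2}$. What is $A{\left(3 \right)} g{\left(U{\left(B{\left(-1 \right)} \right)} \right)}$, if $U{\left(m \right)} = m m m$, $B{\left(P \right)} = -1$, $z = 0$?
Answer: $18$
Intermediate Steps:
$U{\left(m \right)} = m^{3}$ ($U{\left(m \right)} = m^{2} m = m^{3}$)
$g{\left(S \right)} = S^{2}$ ($g{\left(S \right)} = \left(S + 0\right) S = S S = S^{2}$)
$A{\left(3 \right)} g{\left(U{\left(B{\left(-1 \right)} \right)} \right)} = 2 \cdot 3^{2} \left(\left(-1\right)^{3}\right)^{2} = 2 \cdot 9 \left(-1\right)^{2} = 18 \cdot 1 = 18$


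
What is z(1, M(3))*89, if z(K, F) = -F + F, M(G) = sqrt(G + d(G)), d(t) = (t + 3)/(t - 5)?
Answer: 0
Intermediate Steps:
d(t) = (3 + t)/(-5 + t)
M(G) = sqrt(G + (3 + G)/(-5 + G))
z(K, F) = 0
z(1, M(3))*89 = 0*89 = 0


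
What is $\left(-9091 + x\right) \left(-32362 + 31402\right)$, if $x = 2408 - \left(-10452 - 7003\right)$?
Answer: $-10341120$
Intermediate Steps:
$x = 19863$ ($x = 2408 - \left(-10452 - 7003\right) = 2408 - -17455 = 2408 + 17455 = 19863$)
$\left(-9091 + x\right) \left(-32362 + 31402\right) = \left(-9091 + 19863\right) \left(-32362 + 31402\right) = 10772 \left(-960\right) = -10341120$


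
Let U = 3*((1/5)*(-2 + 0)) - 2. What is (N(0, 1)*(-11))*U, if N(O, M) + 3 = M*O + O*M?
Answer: -528/5 ≈ -105.60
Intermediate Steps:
U = -16/5 (U = 3*((1*(⅕))*(-2)) - 2 = 3*((⅕)*(-2)) - 2 = 3*(-⅖) - 2 = -6/5 - 2 = -16/5 ≈ -3.2000)
N(O, M) = -3 + 2*M*O (N(O, M) = -3 + (M*O + O*M) = -3 + (M*O + M*O) = -3 + 2*M*O)
(N(0, 1)*(-11))*U = ((-3 + 2*1*0)*(-11))*(-16/5) = ((-3 + 0)*(-11))*(-16/5) = -3*(-11)*(-16/5) = 33*(-16/5) = -528/5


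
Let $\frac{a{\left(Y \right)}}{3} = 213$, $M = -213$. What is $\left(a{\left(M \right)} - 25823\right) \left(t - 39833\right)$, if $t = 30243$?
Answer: $241514560$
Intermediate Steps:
$a{\left(Y \right)} = 639$ ($a{\left(Y \right)} = 3 \cdot 213 = 639$)
$\left(a{\left(M \right)} - 25823\right) \left(t - 39833\right) = \left(639 - 25823\right) \left(30243 - 39833\right) = \left(-25184\right) \left(-9590\right) = 241514560$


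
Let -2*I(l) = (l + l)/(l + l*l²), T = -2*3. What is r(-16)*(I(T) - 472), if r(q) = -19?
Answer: 331835/37 ≈ 8968.5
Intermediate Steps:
T = -6
I(l) = -l/(l + l³) (I(l) = -(l + l)/(2*(l + l*l²)) = -2*l/(2*(l + l³)) = -l/(l + l³))
r(-16)*(I(T) - 472) = -19*(-1/(1 + (-6)²) - 472) = -19*(-1/(1 + 36) - 472) = -19*(-1/37 - 472) = -19*(-17465/37) = 331835/37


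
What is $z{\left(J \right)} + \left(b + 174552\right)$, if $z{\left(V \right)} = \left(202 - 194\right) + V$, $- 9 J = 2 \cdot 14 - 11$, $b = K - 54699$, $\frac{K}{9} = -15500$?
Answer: $- \frac{176768}{9} \approx -19641.0$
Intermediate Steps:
$K = -139500$ ($K = 9 \left(-15500\right) = -139500$)
$b = -194199$ ($b = -139500 - 54699 = -194199$)
$J = - \frac{17}{9}$ ($J = - \frac{2 \cdot 14 - 11}{9} = - \frac{28 - 11}{9} = \left(- \frac{1}{9}\right) 17 = - \frac{17}{9} \approx -1.8889$)
$z{\left(V \right)} = 8 + V$
$z{\left(J \right)} + \left(b + 174552\right) = \left(8 - \frac{17}{9}\right) + \left(-194199 + 174552\right) = \frac{55}{9} - 19647 = - \frac{176768}{9}$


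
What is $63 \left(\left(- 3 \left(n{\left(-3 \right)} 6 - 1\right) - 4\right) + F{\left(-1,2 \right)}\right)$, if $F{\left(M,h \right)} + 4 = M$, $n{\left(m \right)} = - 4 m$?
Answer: $-13986$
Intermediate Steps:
$F{\left(M,h \right)} = -4 + M$
$63 \left(\left(- 3 \left(n{\left(-3 \right)} 6 - 1\right) - 4\right) + F{\left(-1,2 \right)}\right) = 63 \left(\left(- 3 \left(\left(-4\right) \left(-3\right) 6 - 1\right) - 4\right) - 5\right) = 63 \left(\left(- 3 \left(12 \cdot 6 - 1\right) - 4\right) - 5\right) = 63 \left(\left(- 3 \left(72 - 1\right) - 4\right) - 5\right) = 63 \left(\left(\left(-3\right) 71 - 4\right) - 5\right) = 63 \left(\left(-213 - 4\right) - 5\right) = 63 \left(-217 - 5\right) = 63 \left(-222\right) = -13986$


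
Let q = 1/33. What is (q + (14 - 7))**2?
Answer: 53824/1089 ≈ 49.425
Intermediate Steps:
q = 1/33 ≈ 0.030303
(q + (14 - 7))**2 = (1/33 + (14 - 7))**2 = (1/33 + 7)**2 = (232/33)**2 = 53824/1089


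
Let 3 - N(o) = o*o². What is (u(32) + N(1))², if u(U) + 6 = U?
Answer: 784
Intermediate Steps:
N(o) = 3 - o³ (N(o) = 3 - o*o² = 3 - o³)
u(U) = -6 + U
(u(32) + N(1))² = ((-6 + 32) + (3 - 1*1³))² = (26 + (3 - 1*1))² = (26 + (3 - 1))² = (26 + 2)² = 28² = 784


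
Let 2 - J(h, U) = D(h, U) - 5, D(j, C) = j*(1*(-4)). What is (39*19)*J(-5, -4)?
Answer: -9633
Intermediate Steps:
D(j, C) = -4*j (D(j, C) = j*(-4) = -4*j)
J(h, U) = 7 + 4*h (J(h, U) = 2 - (-4*h - 5) = 2 - (-5 - 4*h) = 2 + (5 + 4*h) = 7 + 4*h)
(39*19)*J(-5, -4) = (39*19)*(7 + 4*(-5)) = 741*(7 - 20) = 741*(-13) = -9633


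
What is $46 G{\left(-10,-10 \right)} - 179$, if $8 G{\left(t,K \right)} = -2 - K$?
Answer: $-133$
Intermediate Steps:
$G{\left(t,K \right)} = - \frac{1}{4} - \frac{K}{8}$ ($G{\left(t,K \right)} = \frac{-2 - K}{8} = - \frac{1}{4} - \frac{K}{8}$)
$46 G{\left(-10,-10 \right)} - 179 = 46 \left(- \frac{1}{4} - - \frac{5}{4}\right) - 179 = 46 \left(- \frac{1}{4} + \frac{5}{4}\right) - 179 = 46 \cdot 1 - 179 = 46 - 179 = -133$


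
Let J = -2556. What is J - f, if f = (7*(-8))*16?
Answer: -1660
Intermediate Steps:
f = -896 (f = -56*16 = -896)
J - f = -2556 - 1*(-896) = -2556 + 896 = -1660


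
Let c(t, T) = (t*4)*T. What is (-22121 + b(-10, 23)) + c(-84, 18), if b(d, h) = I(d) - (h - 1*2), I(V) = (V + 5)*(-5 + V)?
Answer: -28115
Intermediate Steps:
I(V) = (-5 + V)*(5 + V) (I(V) = (5 + V)*(-5 + V) = (-5 + V)*(5 + V))
c(t, T) = 4*T*t (c(t, T) = (4*t)*T = 4*T*t)
b(d, h) = -23 + d² - h (b(d, h) = (-25 + d²) - (h - 1*2) = (-25 + d²) - (h - 2) = (-25 + d²) - (-2 + h) = (-25 + d²) + (2 - h) = -23 + d² - h)
(-22121 + b(-10, 23)) + c(-84, 18) = (-22121 + (-23 + (-10)² - 1*23)) + 4*18*(-84) = (-22121 + (-23 + 100 - 23)) - 6048 = (-22121 + 54) - 6048 = -22067 - 6048 = -28115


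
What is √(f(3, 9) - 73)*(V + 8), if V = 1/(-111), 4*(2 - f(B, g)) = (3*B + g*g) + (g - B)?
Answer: 887*I*√95/111 ≈ 77.887*I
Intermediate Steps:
f(B, g) = 2 - B/2 - g/4 - g²/4 (f(B, g) = 2 - ((3*B + g*g) + (g - B))/4 = 2 - ((3*B + g²) + (g - B))/4 = 2 - ((g² + 3*B) + (g - B))/4 = 2 - (g + g² + 2*B)/4 = 2 + (-B/2 - g/4 - g²/4) = 2 - B/2 - g/4 - g²/4)
V = -1/111 ≈ -0.0090090
√(f(3, 9) - 73)*(V + 8) = √((2 - ½*3 - ¼*9 - ¼*9²) - 73)*(-1/111 + 8) = √((2 - 3/2 - 9/4 - ¼*81) - 73)*(887/111) = √((2 - 3/2 - 9/4 - 81/4) - 73)*(887/111) = √(-22 - 73)*(887/111) = √(-95)*(887/111) = (I*√95)*(887/111) = 887*I*√95/111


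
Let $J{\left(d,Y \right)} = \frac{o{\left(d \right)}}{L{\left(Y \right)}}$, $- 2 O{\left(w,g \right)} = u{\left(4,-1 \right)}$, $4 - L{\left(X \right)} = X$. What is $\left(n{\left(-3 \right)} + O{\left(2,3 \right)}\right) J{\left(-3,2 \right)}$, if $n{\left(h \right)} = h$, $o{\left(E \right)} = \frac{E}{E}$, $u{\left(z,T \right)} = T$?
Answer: $- \frac{5}{4} \approx -1.25$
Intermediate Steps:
$L{\left(X \right)} = 4 - X$
$O{\left(w,g \right)} = \frac{1}{2}$ ($O{\left(w,g \right)} = \left(- \frac{1}{2}\right) \left(-1\right) = \frac{1}{2}$)
$o{\left(E \right)} = 1$
$J{\left(d,Y \right)} = \frac{1}{4 - Y}$ ($J{\left(d,Y \right)} = 1 \frac{1}{4 - Y} = \frac{1}{4 - Y}$)
$\left(n{\left(-3 \right)} + O{\left(2,3 \right)}\right) J{\left(-3,2 \right)} = \left(-3 + \frac{1}{2}\right) \left(- \frac{1}{-4 + 2}\right) = - \frac{5 \left(- \frac{1}{-2}\right)}{2} = - \frac{5 \left(\left(-1\right) \left(- \frac{1}{2}\right)\right)}{2} = \left(- \frac{5}{2}\right) \frac{1}{2} = - \frac{5}{4}$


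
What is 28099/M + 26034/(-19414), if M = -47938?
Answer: -896765939/465334166 ≈ -1.9271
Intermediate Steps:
28099/M + 26034/(-19414) = 28099/(-47938) + 26034/(-19414) = 28099*(-1/47938) + 26034*(-1/19414) = -28099/47938 - 13017/9707 = -896765939/465334166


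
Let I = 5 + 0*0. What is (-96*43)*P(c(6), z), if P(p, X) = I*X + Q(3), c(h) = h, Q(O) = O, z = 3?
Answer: -74304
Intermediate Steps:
I = 5 (I = 5 + 0 = 5)
P(p, X) = 3 + 5*X (P(p, X) = 5*X + 3 = 3 + 5*X)
(-96*43)*P(c(6), z) = (-96*43)*(3 + 5*3) = -4128*(3 + 15) = -4128*18 = -74304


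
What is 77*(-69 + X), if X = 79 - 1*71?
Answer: -4697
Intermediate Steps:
X = 8 (X = 79 - 71 = 8)
77*(-69 + X) = 77*(-69 + 8) = 77*(-61) = -4697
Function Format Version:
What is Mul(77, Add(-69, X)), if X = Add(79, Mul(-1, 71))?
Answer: -4697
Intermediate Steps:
X = 8 (X = Add(79, -71) = 8)
Mul(77, Add(-69, X)) = Mul(77, Add(-69, 8)) = Mul(77, -61) = -4697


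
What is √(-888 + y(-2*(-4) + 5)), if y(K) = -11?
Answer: I*√899 ≈ 29.983*I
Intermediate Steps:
√(-888 + y(-2*(-4) + 5)) = √(-888 - 11) = √(-899) = I*√899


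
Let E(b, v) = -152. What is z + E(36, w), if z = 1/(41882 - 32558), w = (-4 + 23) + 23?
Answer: -1417247/9324 ≈ -152.00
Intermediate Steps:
w = 42 (w = 19 + 23 = 42)
z = 1/9324 ≈ 0.00010725
z + E(36, w) = 1/9324 - 152 = -1417247/9324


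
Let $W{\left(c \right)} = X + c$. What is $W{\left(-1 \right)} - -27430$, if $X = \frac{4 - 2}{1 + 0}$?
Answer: $27431$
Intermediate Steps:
$X = 2$ ($X = \frac{2}{1} = 2 \cdot 1 = 2$)
$W{\left(c \right)} = 2 + c$
$W{\left(-1 \right)} - -27430 = \left(2 - 1\right) - -27430 = 1 + 27430 = 27431$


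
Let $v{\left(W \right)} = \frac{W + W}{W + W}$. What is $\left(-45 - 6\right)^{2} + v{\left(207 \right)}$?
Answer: $2602$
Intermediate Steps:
$v{\left(W \right)} = 1$ ($v{\left(W \right)} = \frac{2 W}{2 W} = 2 W \frac{1}{2 W} = 1$)
$\left(-45 - 6\right)^{2} + v{\left(207 \right)} = \left(-45 - 6\right)^{2} + 1 = \left(-51\right)^{2} + 1 = 2601 + 1 = 2602$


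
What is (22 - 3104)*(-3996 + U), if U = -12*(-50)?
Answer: 10466472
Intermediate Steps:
U = 600
(22 - 3104)*(-3996 + U) = (22 - 3104)*(-3996 + 600) = -3082*(-3396) = 10466472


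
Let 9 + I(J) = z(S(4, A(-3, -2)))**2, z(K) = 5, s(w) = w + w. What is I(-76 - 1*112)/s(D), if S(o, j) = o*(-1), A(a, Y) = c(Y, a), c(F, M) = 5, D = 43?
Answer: 8/43 ≈ 0.18605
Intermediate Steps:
A(a, Y) = 5
s(w) = 2*w
S(o, j) = -o
I(J) = 16 (I(J) = -9 + 5**2 = -9 + 25 = 16)
I(-76 - 1*112)/s(D) = 16/((2*43)) = 16/86 = 16*(1/86) = 8/43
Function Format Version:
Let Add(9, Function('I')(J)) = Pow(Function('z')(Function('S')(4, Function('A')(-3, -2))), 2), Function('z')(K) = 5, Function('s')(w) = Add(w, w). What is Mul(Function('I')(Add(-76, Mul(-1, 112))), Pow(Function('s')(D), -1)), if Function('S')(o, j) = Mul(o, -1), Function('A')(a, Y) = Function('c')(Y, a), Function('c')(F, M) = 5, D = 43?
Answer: Rational(8, 43) ≈ 0.18605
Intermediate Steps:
Function('A')(a, Y) = 5
Function('s')(w) = Mul(2, w)
Function('S')(o, j) = Mul(-1, o)
Function('I')(J) = 16 (Function('I')(J) = Add(-9, Pow(5, 2)) = Add(-9, 25) = 16)
Mul(Function('I')(Add(-76, Mul(-1, 112))), Pow(Function('s')(D), -1)) = Mul(16, Pow(Mul(2, 43), -1)) = Mul(16, Pow(86, -1)) = Mul(16, Rational(1, 86)) = Rational(8, 43)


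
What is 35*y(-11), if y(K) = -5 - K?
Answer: 210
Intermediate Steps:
35*y(-11) = 35*(-5 - 1*(-11)) = 35*(-5 + 11) = 35*6 = 210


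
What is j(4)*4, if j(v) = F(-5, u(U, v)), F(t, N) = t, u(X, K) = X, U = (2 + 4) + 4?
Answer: -20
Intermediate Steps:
U = 10 (U = 6 + 4 = 10)
j(v) = -5
j(4)*4 = -5*4 = -20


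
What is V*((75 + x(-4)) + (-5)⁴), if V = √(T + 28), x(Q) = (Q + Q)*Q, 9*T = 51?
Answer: 244*√303 ≈ 4247.3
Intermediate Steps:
T = 17/3 (T = (⅑)*51 = 17/3 ≈ 5.6667)
x(Q) = 2*Q² (x(Q) = (2*Q)*Q = 2*Q²)
V = √303/3 (V = √(17/3 + 28) = √(101/3) = √303/3 ≈ 5.8023)
V*((75 + x(-4)) + (-5)⁴) = (√303/3)*((75 + 2*(-4)²) + (-5)⁴) = (√303/3)*((75 + 2*16) + 625) = (√303/3)*((75 + 32) + 625) = (√303/3)*(107 + 625) = (√303/3)*732 = 244*√303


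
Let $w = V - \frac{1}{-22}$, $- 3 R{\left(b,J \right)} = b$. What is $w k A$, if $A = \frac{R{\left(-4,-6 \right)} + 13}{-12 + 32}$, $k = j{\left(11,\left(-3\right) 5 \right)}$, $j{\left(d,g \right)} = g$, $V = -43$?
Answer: $\frac{40635}{88} \approx 461.76$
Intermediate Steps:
$R{\left(b,J \right)} = - \frac{b}{3}$
$k = -15$ ($k = \left(-3\right) 5 = -15$)
$w = - \frac{945}{22}$ ($w = -43 - \frac{1}{-22} = -43 - - \frac{1}{22} = -43 + \frac{1}{22} = - \frac{945}{22} \approx -42.955$)
$A = \frac{43}{60}$ ($A = \frac{\left(- \frac{1}{3}\right) \left(-4\right) + 13}{-12 + 32} = \frac{\frac{4}{3} + 13}{20} = \frac{43}{3} \cdot \frac{1}{20} = \frac{43}{60} \approx 0.71667$)
$w k A = \left(- \frac{945}{22}\right) \left(-15\right) \frac{43}{60} = \frac{14175}{22} \cdot \frac{43}{60} = \frac{40635}{88}$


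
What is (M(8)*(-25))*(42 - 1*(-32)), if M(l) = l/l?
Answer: -1850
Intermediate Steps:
M(l) = 1
(M(8)*(-25))*(42 - 1*(-32)) = (1*(-25))*(42 - 1*(-32)) = -25*(42 + 32) = -25*74 = -1850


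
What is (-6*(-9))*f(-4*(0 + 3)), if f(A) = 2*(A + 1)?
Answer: -1188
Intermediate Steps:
f(A) = 2 + 2*A (f(A) = 2*(1 + A) = 2 + 2*A)
(-6*(-9))*f(-4*(0 + 3)) = (-6*(-9))*(2 + 2*(-4*(0 + 3))) = 54*(2 + 2*(-4*3)) = 54*(2 + 2*(-12)) = 54*(2 - 24) = 54*(-22) = -1188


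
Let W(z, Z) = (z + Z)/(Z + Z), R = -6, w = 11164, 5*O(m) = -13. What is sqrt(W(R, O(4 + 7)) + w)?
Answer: sqrt(7547982)/26 ≈ 105.67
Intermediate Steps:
O(m) = -13/5 (O(m) = (1/5)*(-13) = -13/5)
W(z, Z) = (Z + z)/(2*Z) (W(z, Z) = (Z + z)/((2*Z)) = (Z + z)*(1/(2*Z)) = (Z + z)/(2*Z))
sqrt(W(R, O(4 + 7)) + w) = sqrt((-13/5 - 6)/(2*(-13/5)) + 11164) = sqrt((1/2)*(-5/13)*(-43/5) + 11164) = sqrt(43/26 + 11164) = sqrt(290307/26) = sqrt(7547982)/26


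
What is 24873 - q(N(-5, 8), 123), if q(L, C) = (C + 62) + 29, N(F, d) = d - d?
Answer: 24659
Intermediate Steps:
N(F, d) = 0
q(L, C) = 91 + C (q(L, C) = (62 + C) + 29 = 91 + C)
24873 - q(N(-5, 8), 123) = 24873 - (91 + 123) = 24873 - 1*214 = 24873 - 214 = 24659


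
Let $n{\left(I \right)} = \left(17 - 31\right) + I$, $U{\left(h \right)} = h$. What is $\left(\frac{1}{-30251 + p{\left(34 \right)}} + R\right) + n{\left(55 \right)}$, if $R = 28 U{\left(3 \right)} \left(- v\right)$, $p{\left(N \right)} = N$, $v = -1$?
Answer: $\frac{3777124}{30217} \approx 125.0$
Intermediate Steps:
$n{\left(I \right)} = -14 + I$
$R = 84$ ($R = 28 \cdot 3 \left(\left(-1\right) \left(-1\right)\right) = 84 \cdot 1 = 84$)
$\left(\frac{1}{-30251 + p{\left(34 \right)}} + R\right) + n{\left(55 \right)} = \left(\frac{1}{-30251 + 34} + 84\right) + \left(-14 + 55\right) = \left(\frac{1}{-30217} + 84\right) + 41 = \left(- \frac{1}{30217} + 84\right) + 41 = \frac{2538227}{30217} + 41 = \frac{3777124}{30217}$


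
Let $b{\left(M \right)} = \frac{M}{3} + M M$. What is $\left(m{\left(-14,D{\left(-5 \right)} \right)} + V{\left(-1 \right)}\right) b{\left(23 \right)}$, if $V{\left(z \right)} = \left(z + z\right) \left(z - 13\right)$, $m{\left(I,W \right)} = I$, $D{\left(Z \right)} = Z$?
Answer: $\frac{22540}{3} \approx 7513.3$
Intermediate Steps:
$V{\left(z \right)} = 2 z \left(-13 + z\right)$
$b{\left(M \right)} = M^{2} + \frac{M}{3}$ ($b{\left(M \right)} = M \frac{1}{3} + M^{2} = \frac{M}{3} + M^{2} = M^{2} + \frac{M}{3}$)
$\left(m{\left(-14,D{\left(-5 \right)} \right)} + V{\left(-1 \right)}\right) b{\left(23 \right)} = \left(-14 + 2 \left(-1\right) \left(-13 - 1\right)\right) 23 \left(\frac{1}{3} + 23\right) = \left(-14 + 2 \left(-1\right) \left(-14\right)\right) 23 \cdot \frac{70}{3} = \left(-14 + 28\right) \frac{1610}{3} = 14 \cdot \frac{1610}{3} = \frac{22540}{3}$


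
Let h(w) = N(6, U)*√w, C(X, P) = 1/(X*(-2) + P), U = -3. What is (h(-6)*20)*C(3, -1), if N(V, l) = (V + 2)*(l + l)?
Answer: 960*I*√6/7 ≈ 335.93*I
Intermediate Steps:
N(V, l) = 2*l*(2 + V) (N(V, l) = (2 + V)*(2*l) = 2*l*(2 + V))
C(X, P) = 1/(P - 2*X) (C(X, P) = 1/(-2*X + P) = 1/(P - 2*X))
h(w) = -48*√w (h(w) = (2*(-3)*(2 + 6))*√w = (2*(-3)*8)*√w = -48*√w)
(h(-6)*20)*C(3, -1) = (-48*I*√6*20)/(-1 - 2*3) = (-48*I*√6*20)/(-1 - 6) = (-48*I*√6*20)/(-7) = -960*I*√6*(-⅐) = 960*I*√6/7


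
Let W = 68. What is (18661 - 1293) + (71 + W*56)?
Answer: 21247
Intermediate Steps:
(18661 - 1293) + (71 + W*56) = (18661 - 1293) + (71 + 68*56) = 17368 + (71 + 3808) = 17368 + 3879 = 21247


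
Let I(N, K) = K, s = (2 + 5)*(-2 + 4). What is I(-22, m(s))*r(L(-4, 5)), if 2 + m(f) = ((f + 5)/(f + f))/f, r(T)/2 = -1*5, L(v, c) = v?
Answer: 3825/196 ≈ 19.515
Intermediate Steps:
r(T) = -10 (r(T) = 2*(-1*5) = 2*(-5) = -10)
s = 14 (s = 7*2 = 14)
m(f) = -2 + (5 + f)/(2*f²) (m(f) = -2 + ((f + 5)/(f + f))/f = -2 + ((5 + f)/((2*f)))/f = -2 + ((5 + f)*(1/(2*f)))/f = -2 + ((5 + f)/(2*f))/f = -2 + (5 + f)/(2*f²))
I(-22, m(s))*r(L(-4, 5)) = ((½)*(5 + 14 - 4*14²)/14²)*(-10) = ((½)*(1/196)*(5 + 14 - 4*196))*(-10) = ((½)*(1/196)*(5 + 14 - 784))*(-10) = ((½)*(1/196)*(-765))*(-10) = -765/392*(-10) = 3825/196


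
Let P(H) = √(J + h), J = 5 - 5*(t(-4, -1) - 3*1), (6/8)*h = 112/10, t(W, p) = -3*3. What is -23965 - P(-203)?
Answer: -23965 - √17985/15 ≈ -23974.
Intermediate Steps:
t(W, p) = -9
h = 224/15 (h = 4*(112/10)/3 = 4*(112*(⅒))/3 = (4/3)*(56/5) = 224/15 ≈ 14.933)
J = 65 (J = 5 - 5*(-9 - 3*1) = 5 - 5*(-9 - 3) = 5 - 5*(-12) = 5 + 60 = 65)
P(H) = √17985/15 (P(H) = √(65 + 224/15) = √(1199/15) = √17985/15)
-23965 - P(-203) = -23965 - √17985/15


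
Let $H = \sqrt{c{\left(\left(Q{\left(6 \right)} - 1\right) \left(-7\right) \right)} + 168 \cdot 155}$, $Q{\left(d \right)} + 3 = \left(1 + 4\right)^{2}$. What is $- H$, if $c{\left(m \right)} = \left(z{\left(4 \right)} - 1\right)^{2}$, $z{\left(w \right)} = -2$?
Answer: $- \sqrt{26049} \approx -161.4$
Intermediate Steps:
$Q{\left(d \right)} = 22$ ($Q{\left(d \right)} = -3 + \left(1 + 4\right)^{2} = -3 + 5^{2} = -3 + 25 = 22$)
$c{\left(m \right)} = 9$ ($c{\left(m \right)} = \left(-2 - 1\right)^{2} = \left(-3\right)^{2} = 9$)
$H = \sqrt{26049}$ ($H = \sqrt{9 + 168 \cdot 155} = \sqrt{9 + 26040} = \sqrt{26049} \approx 161.4$)
$- H = - \sqrt{26049}$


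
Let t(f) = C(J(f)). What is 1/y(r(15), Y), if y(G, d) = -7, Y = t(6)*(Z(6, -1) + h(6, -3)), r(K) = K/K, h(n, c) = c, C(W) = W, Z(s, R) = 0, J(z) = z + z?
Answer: -1/7 ≈ -0.14286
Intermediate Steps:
J(z) = 2*z
t(f) = 2*f
r(K) = 1
Y = -36 (Y = (2*6)*(0 - 3) = 12*(-3) = -36)
1/y(r(15), Y) = 1/(-7) = -1/7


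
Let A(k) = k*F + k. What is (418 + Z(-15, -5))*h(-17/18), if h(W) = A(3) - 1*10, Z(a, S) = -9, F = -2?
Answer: -5317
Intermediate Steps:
A(k) = -k (A(k) = k*(-2) + k = -2*k + k = -k)
h(W) = -13 (h(W) = -1*3 - 1*10 = -3 - 10 = -13)
(418 + Z(-15, -5))*h(-17/18) = (418 - 9)*(-13) = 409*(-13) = -5317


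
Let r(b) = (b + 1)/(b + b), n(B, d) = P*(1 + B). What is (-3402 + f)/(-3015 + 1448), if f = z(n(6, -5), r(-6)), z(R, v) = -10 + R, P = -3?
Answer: 3433/1567 ≈ 2.1908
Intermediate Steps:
n(B, d) = -3 - 3*B (n(B, d) = -3*(1 + B) = -3 - 3*B)
r(b) = (1 + b)/(2*b) (r(b) = (1 + b)/((2*b)) = (1 + b)*(1/(2*b)) = (1 + b)/(2*b))
f = -31 (f = -10 + (-3 - 3*6) = -10 + (-3 - 18) = -10 - 21 = -31)
(-3402 + f)/(-3015 + 1448) = (-3402 - 31)/(-3015 + 1448) = -3433/(-1567) = -3433*(-1/1567) = 3433/1567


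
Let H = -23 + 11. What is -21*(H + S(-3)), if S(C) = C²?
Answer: 63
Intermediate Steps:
H = -12
-21*(H + S(-3)) = -21*(-12 + (-3)²) = -21*(-12 + 9) = -21*(-3) = 63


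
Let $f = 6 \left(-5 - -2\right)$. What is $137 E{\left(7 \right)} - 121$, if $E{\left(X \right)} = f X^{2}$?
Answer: $-120955$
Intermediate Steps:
$f = -18$ ($f = 6 \left(-5 + 2\right) = 6 \left(-3\right) = -18$)
$E{\left(X \right)} = - 18 X^{2}$
$137 E{\left(7 \right)} - 121 = 137 \left(- 18 \cdot 7^{2}\right) - 121 = 137 \left(\left(-18\right) 49\right) - 121 = 137 \left(-882\right) - 121 = -120834 - 121 = -120955$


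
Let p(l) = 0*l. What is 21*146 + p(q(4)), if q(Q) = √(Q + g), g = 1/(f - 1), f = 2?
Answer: 3066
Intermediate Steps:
g = 1 (g = 1/(2 - 1) = 1/1 = 1)
q(Q) = √(1 + Q) (q(Q) = √(Q + 1) = √(1 + Q))
p(l) = 0
21*146 + p(q(4)) = 21*146 + 0 = 3066 + 0 = 3066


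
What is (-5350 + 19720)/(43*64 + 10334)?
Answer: 2395/2181 ≈ 1.0981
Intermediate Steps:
(-5350 + 19720)/(43*64 + 10334) = 14370/(2752 + 10334) = 14370/13086 = 14370*(1/13086) = 2395/2181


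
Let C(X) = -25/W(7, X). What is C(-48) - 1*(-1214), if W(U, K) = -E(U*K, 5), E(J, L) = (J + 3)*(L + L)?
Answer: 808519/666 ≈ 1214.0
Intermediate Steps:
E(J, L) = 2*L*(3 + J) (E(J, L) = (3 + J)*(2*L) = 2*L*(3 + J))
W(U, K) = -30 - 10*K*U (W(U, K) = -2*5*(3 + U*K) = -2*5*(3 + K*U) = -(30 + 10*K*U) = -30 - 10*K*U)
C(X) = -25/(-30 - 70*X) (C(X) = -25/(-30 - 10*X*7) = -25/(-30 - 70*X))
C(-48) - 1*(-1214) = 5/(2*(3 + 7*(-48))) - 1*(-1214) = 5/(2*(3 - 336)) + 1214 = (5/2)/(-333) + 1214 = (5/2)*(-1/333) + 1214 = -5/666 + 1214 = 808519/666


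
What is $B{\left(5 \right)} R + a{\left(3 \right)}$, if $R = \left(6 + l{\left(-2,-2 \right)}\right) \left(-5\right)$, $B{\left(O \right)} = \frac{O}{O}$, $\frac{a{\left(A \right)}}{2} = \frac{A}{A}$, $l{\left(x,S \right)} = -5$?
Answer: $-3$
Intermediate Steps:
$a{\left(A \right)} = 2$ ($a{\left(A \right)} = 2 \frac{A}{A} = 2 \cdot 1 = 2$)
$B{\left(O \right)} = 1$
$R = -5$ ($R = \left(6 - 5\right) \left(-5\right) = 1 \left(-5\right) = -5$)
$B{\left(5 \right)} R + a{\left(3 \right)} = 1 \left(-5\right) + 2 = -5 + 2 = -3$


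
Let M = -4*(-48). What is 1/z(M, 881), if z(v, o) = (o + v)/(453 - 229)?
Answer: 224/1073 ≈ 0.20876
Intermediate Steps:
M = 192
z(v, o) = o/224 + v/224 (z(v, o) = (o + v)/224 = (o + v)*(1/224) = o/224 + v/224)
1/z(M, 881) = 1/((1/224)*881 + (1/224)*192) = 1/(881/224 + 6/7) = 1/(1073/224) = 224/1073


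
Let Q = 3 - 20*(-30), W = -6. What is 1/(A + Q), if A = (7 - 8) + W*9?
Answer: 1/548 ≈ 0.0018248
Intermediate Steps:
Q = 603 (Q = 3 + 600 = 603)
A = -55 (A = (7 - 8) - 6*9 = -1 - 54 = -55)
1/(A + Q) = 1/(-55 + 603) = 1/548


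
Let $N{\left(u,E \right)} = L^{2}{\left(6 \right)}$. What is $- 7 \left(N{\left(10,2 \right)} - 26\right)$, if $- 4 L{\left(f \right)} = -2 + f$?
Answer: $175$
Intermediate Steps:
$L{\left(f \right)} = \frac{1}{2} - \frac{f}{4}$ ($L{\left(f \right)} = - \frac{-2 + f}{4} = \frac{1}{2} - \frac{f}{4}$)
$N{\left(u,E \right)} = 1$ ($N{\left(u,E \right)} = \left(\frac{1}{2} - \frac{3}{2}\right)^{2} = \left(-1\right)^{2} = 1$)
$- 7 \left(N{\left(10,2 \right)} - 26\right) = - 7 \left(1 - 26\right) = \left(-7\right) \left(-25\right) = 175$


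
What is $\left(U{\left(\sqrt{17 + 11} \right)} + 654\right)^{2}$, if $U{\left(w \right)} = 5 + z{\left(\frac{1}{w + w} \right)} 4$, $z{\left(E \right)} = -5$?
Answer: $408321$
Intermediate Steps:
$U{\left(w \right)} = -15$ ($U{\left(w \right)} = 5 - 20 = -15$)
$\left(U{\left(\sqrt{17 + 11} \right)} + 654\right)^{2} = \left(-15 + 654\right)^{2} = 639^{2} = 408321$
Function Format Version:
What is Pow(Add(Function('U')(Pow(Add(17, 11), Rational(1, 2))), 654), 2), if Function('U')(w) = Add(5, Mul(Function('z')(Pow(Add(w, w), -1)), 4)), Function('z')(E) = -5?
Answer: 408321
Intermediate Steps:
Function('U')(w) = -15 (Function('U')(w) = Add(5, Mul(-5, 4)) = Add(5, -20) = -15)
Pow(Add(Function('U')(Pow(Add(17, 11), Rational(1, 2))), 654), 2) = Pow(Add(-15, 654), 2) = Pow(639, 2) = 408321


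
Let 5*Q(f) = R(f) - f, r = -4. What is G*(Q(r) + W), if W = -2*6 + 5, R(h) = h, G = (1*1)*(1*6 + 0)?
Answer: -42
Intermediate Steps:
G = 6 (G = 1*(6 + 0) = 1*6 = 6)
Q(f) = 0 (Q(f) = (f - f)/5 = (⅕)*0 = 0)
W = -7 (W = -12 + 5 = -7)
G*(Q(r) + W) = 6*(0 - 7) = 6*(-7) = -42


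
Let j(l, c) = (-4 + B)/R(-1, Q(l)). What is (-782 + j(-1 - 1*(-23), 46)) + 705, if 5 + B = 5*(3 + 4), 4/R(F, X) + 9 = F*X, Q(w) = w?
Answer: -557/2 ≈ -278.50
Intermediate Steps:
R(F, X) = 4/(-9 + F*X)
B = 30 (B = -5 + 5*(3 + 4) = -5 + 5*7 = -5 + 35 = 30)
j(l, c) = -117/2 - 13*l/2 (j(l, c) = (-4 + 30)/((4/(-9 - l))) = (-9/4 - l/4)*26 = -117/2 - 13*l/2)
(-782 + j(-1 - 1*(-23), 46)) + 705 = (-782 + (-117/2 - 13*(-1 - 1*(-23))/2)) + 705 = (-782 + (-117/2 - 13*(-1 + 23)/2)) + 705 = (-782 + (-117/2 - 13/2*22)) + 705 = (-782 + (-117/2 - 143)) + 705 = (-782 - 403/2) + 705 = -1967/2 + 705 = -557/2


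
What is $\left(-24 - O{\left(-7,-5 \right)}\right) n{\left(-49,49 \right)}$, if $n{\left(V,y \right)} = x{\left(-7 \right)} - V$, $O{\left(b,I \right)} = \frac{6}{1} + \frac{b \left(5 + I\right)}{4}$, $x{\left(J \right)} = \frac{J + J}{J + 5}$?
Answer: $-1680$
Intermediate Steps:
$x{\left(J \right)} = \frac{2 J}{5 + J}$
$O{\left(b,I \right)} = 6 + \frac{b \left(5 + I\right)}{4}$ ($O{\left(b,I \right)} = 6 \cdot 1 + b \left(5 + I\right) \frac{1}{4} = 6 + \frac{b \left(5 + I\right)}{4}$)
$n{\left(V,y \right)} = 7 - V$ ($n{\left(V,y \right)} = 2 \left(-7\right) \frac{1}{5 - 7} - V = 2 \left(-7\right) \frac{1}{-2} - V = 2 \left(-7\right) \left(- \frac{1}{2}\right) - V = 7 - V$)
$\left(-24 - O{\left(-7,-5 \right)}\right) n{\left(-49,49 \right)} = \left(-24 - \left(6 + \frac{5}{4} \left(-7\right) + \frac{1}{4} \left(-5\right) \left(-7\right)\right)\right) \left(7 - -49\right) = \left(-24 - \left(6 - \frac{35}{4} + \frac{35}{4}\right)\right) \left(7 + 49\right) = \left(-24 - 6\right) 56 = \left(-30\right) 56 = -1680$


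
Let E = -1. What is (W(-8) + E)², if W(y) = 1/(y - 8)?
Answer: 289/256 ≈ 1.1289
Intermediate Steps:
W(y) = 1/(-8 + y)
(W(-8) + E)² = (1/(-8 - 8) - 1)² = (1/(-16) - 1)² = (-1/16 - 1)² = (-17/16)² = 289/256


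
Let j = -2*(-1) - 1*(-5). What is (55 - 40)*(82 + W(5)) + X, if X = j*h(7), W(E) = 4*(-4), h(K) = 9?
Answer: 1053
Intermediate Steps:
W(E) = -16
j = 7 (j = 2 + 5 = 7)
X = 63 (X = 7*9 = 63)
(55 - 40)*(82 + W(5)) + X = (55 - 40)*(82 - 16) + 63 = 15*66 + 63 = 990 + 63 = 1053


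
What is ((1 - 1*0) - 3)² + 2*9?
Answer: 22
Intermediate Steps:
((1 - 1*0) - 3)² + 2*9 = ((1 + 0) - 3)² + 18 = (1 - 3)² + 18 = (-2)² + 18 = 4 + 18 = 22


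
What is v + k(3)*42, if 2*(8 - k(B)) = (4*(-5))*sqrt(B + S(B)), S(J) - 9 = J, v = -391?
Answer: -55 + 420*sqrt(15) ≈ 1571.7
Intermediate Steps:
S(J) = 9 + J
k(B) = 8 + 10*sqrt(9 + 2*B) (k(B) = 8 - 4*(-5)*sqrt(B + (9 + B))/2 = 8 - (-10)*sqrt(9 + 2*B) = 8 + 10*sqrt(9 + 2*B))
v + k(3)*42 = -391 + (8 + 10*sqrt(9 + 2*3))*42 = -391 + (8 + 10*sqrt(9 + 6))*42 = -391 + (8 + 10*sqrt(15))*42 = -391 + (336 + 420*sqrt(15)) = -55 + 420*sqrt(15)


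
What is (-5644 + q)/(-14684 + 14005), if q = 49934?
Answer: -44290/679 ≈ -65.228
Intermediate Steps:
(-5644 + q)/(-14684 + 14005) = (-5644 + 49934)/(-14684 + 14005) = 44290/(-679) = 44290*(-1/679) = -44290/679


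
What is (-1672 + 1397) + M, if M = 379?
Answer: 104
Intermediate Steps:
(-1672 + 1397) + M = (-1672 + 1397) + 379 = -275 + 379 = 104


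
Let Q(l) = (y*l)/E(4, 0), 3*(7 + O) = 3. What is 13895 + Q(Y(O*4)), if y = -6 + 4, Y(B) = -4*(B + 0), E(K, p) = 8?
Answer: 13871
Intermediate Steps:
O = -6 (O = -7 + (⅓)*3 = -7 + 1 = -6)
Y(B) = -4*B
y = -2
Q(l) = -l/4 (Q(l) = -2*l/8 = -2*l*(⅛) = -l/4)
13895 + Q(Y(O*4)) = 13895 - (-1)*(-6*4) = 13895 - (-1)*(-24) = 13895 - ¼*96 = 13895 - 24 = 13871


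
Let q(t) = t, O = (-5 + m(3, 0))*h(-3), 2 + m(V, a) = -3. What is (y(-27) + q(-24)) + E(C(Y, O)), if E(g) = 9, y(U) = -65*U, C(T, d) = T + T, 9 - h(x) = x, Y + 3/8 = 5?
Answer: 1740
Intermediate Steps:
Y = 37/8 (Y = -3/8 + 5 = 37/8 ≈ 4.6250)
h(x) = 9 - x
m(V, a) = -5 (m(V, a) = -2 - 3 = -5)
O = -120 (O = (-5 - 5)*(9 - 1*(-3)) = -10*(9 + 3) = -10*12 = -120)
C(T, d) = 2*T
(y(-27) + q(-24)) + E(C(Y, O)) = (-65*(-27) - 24) + 9 = (1755 - 24) + 9 = 1731 + 9 = 1740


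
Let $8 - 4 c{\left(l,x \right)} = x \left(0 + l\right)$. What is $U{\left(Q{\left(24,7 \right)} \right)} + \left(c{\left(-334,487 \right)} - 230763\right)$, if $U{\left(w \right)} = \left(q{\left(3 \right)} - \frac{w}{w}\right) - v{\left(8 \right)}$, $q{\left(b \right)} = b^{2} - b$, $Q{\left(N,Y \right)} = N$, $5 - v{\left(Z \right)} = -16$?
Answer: $- \frac{380225}{2} \approx -1.9011 \cdot 10^{5}$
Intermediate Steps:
$c{\left(l,x \right)} = 2 - \frac{l x}{4}$ ($c{\left(l,x \right)} = 2 - \frac{x \left(0 + l\right)}{4} = 2 - \frac{x l}{4} = 2 - \frac{l x}{4}$)
$v{\left(Z \right)} = 21$ ($v{\left(Z \right)} = 5 - -16 = 5 + 16 = 21$)
$U{\left(w \right)} = -16$ ($U{\left(w \right)} = \left(3 \left(-1 + 3\right) - \frac{w}{w}\right) - 21 = \left(3 \cdot 2 - 1\right) - 21 = \left(6 - 1\right) - 21 = 5 - 21 = -16$)
$U{\left(Q{\left(24,7 \right)} \right)} + \left(c{\left(-334,487 \right)} - 230763\right) = -16 - \left(230761 - \frac{81329}{2}\right) = -16 + \left(\left(2 + \frac{81329}{2}\right) - 230763\right) = -16 + \left(\frac{81333}{2} - 230763\right) = -16 - \frac{380193}{2} = - \frac{380225}{2}$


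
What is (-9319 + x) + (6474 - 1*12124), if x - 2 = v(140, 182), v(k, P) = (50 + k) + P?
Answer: -14595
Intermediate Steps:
v(k, P) = 50 + P + k
x = 374 (x = 2 + (50 + 182 + 140) = 2 + 372 = 374)
(-9319 + x) + (6474 - 1*12124) = (-9319 + 374) + (6474 - 1*12124) = -8945 + (6474 - 12124) = -8945 - 5650 = -14595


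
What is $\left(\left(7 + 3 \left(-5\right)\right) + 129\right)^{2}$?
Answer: $14641$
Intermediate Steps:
$\left(\left(7 + 3 \left(-5\right)\right) + 129\right)^{2} = \left(\left(7 - 15\right) + 129\right)^{2} = \left(-8 + 129\right)^{2} = 121^{2} = 14641$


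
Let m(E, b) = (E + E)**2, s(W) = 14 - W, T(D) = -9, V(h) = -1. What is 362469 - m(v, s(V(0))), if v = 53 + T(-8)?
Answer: 354725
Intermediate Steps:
v = 44 (v = 53 - 9 = 44)
m(E, b) = 4*E**2 (m(E, b) = (2*E)**2 = 4*E**2)
362469 - m(v, s(V(0))) = 362469 - 4*44**2 = 362469 - 4*1936 = 362469 - 1*7744 = 362469 - 7744 = 354725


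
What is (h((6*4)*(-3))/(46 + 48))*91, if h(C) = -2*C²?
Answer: -471744/47 ≈ -10037.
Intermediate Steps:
(h((6*4)*(-3))/(46 + 48))*91 = ((-2*((6*4)*(-3))²)/(46 + 48))*91 = (-2*(24*(-3))²/94)*91 = (-2*(-72)²*(1/94))*91 = (-2*5184*(1/94))*91 = -10368*1/94*91 = -5184/47*91 = -471744/47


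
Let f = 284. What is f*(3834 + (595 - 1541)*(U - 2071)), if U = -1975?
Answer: 1088103400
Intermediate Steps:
f*(3834 + (595 - 1541)*(U - 2071)) = 284*(3834 + (595 - 1541)*(-1975 - 2071)) = 284*(3834 - 946*(-4046)) = 284*(3834 + 3827516) = 284*3831350 = 1088103400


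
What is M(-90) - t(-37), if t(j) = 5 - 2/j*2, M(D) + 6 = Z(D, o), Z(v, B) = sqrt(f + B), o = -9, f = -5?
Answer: -411/37 + I*sqrt(14) ≈ -11.108 + 3.7417*I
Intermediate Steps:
Z(v, B) = sqrt(-5 + B)
M(D) = -6 + I*sqrt(14) (M(D) = -6 + sqrt(-5 - 9) = -6 + sqrt(-14) = -6 + I*sqrt(14))
t(j) = 5 - 4/j
M(-90) - t(-37) = (-6 + I*sqrt(14)) - (5 - 4/(-37)) = (-6 + I*sqrt(14)) - (5 - 4*(-1/37)) = (-6 + I*sqrt(14)) - (5 + 4/37) = (-6 + I*sqrt(14)) - 1*189/37 = (-6 + I*sqrt(14)) - 189/37 = -411/37 + I*sqrt(14)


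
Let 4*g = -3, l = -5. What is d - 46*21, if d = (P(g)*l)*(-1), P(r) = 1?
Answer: -961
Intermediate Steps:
g = -¾ (g = (¼)*(-3) = -¾ ≈ -0.75000)
d = 5 (d = (1*(-5))*(-1) = -5*(-1) = 5)
d - 46*21 = 5 - 46*21 = 5 - 966 = -961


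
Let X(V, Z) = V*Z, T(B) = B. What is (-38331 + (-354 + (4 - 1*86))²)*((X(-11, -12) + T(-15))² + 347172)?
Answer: 54766069665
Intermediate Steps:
(-38331 + (-354 + (4 - 1*86))²)*((X(-11, -12) + T(-15))² + 347172) = (-38331 + (-354 + (4 - 1*86))²)*((-11*(-12) - 15)² + 347172) = (-38331 + (-354 + (4 - 86))²)*((132 - 15)² + 347172) = (-38331 + (-354 - 82)²)*(117² + 347172) = (-38331 + (-436)²)*(13689 + 347172) = (-38331 + 190096)*360861 = 151765*360861 = 54766069665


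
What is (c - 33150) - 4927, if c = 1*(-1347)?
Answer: -39424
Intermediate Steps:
c = -1347
(c - 33150) - 4927 = (-1347 - 33150) - 4927 = -34497 - 4927 = -39424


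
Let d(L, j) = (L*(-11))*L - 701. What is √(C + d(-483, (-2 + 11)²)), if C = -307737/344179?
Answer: I*√304070616247775003/344179 ≈ 1602.1*I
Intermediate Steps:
C = -307737/344179 (C = -307737*1/344179 = -307737/344179 ≈ -0.89412)
d(L, j) = -701 - 11*L² (d(L, j) = (-11*L)*L - 701 = -11*L² - 701 = -701 - 11*L²)
√(C + d(-483, (-2 + 11)²)) = √(-307737/344179 + (-701 - 11*(-483)²)) = √(-307737/344179 + (-701 - 11*233289)) = √(-307737/344179 + (-701 - 2566179)) = √(-307737/344179 - 2566880) = √(-883466499257/344179) = I*√304070616247775003/344179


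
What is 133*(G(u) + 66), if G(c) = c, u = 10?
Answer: 10108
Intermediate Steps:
133*(G(u) + 66) = 133*(10 + 66) = 133*76 = 10108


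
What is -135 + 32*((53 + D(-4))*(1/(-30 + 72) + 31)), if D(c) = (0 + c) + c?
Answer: 311775/7 ≈ 44539.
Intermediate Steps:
D(c) = 2*c (D(c) = c + c = 2*c)
-135 + 32*((53 + D(-4))*(1/(-30 + 72) + 31)) = -135 + 32*((53 + 2*(-4))*(1/(-30 + 72) + 31)) = -135 + 32*((53 - 8)*(1/42 + 31)) = -135 + 32*(45*(1/42 + 31)) = -135 + 32*(45*(1303/42)) = -135 + 32*(19545/14) = -135 + 312720/7 = 311775/7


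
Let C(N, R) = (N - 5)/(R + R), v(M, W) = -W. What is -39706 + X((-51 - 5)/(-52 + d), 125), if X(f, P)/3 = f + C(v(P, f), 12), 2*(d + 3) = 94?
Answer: -79373/2 ≈ -39687.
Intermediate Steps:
d = 44 (d = -3 + (1/2)*94 = -3 + 47 = 44)
C(N, R) = (-5 + N)/(2*R) (C(N, R) = (-5 + N)/((2*R)) = (-5 + N)*(1/(2*R)) = (-5 + N)/(2*R))
X(f, P) = -5/8 + 23*f/8 (X(f, P) = 3*(f + (1/2)*(-5 - f)/12) = 3*(f + (1/2)*(1/12)*(-5 - f)) = 3*(f + (-5/24 - f/24)) = 3*(-5/24 + 23*f/24) = -5/8 + 23*f/8)
-39706 + X((-51 - 5)/(-52 + d), 125) = -39706 + (-5/8 + 23*((-51 - 5)/(-52 + 44))/8) = -39706 + (-5/8 + 23*(-56/(-8))/8) = -39706 + (-5/8 + 23*(-56*(-1/8))/8) = -39706 + (-5/8 + (23/8)*7) = -39706 + (-5/8 + 161/8) = -39706 + 39/2 = -79373/2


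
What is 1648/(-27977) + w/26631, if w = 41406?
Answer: 371509258/248351829 ≈ 1.4959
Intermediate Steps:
1648/(-27977) + w/26631 = 1648/(-27977) + 41406/26631 = 1648*(-1/27977) + 41406*(1/26631) = -1648/27977 + 13802/8877 = 371509258/248351829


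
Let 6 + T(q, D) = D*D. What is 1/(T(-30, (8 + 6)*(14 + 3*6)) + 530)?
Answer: 1/201228 ≈ 4.9695e-6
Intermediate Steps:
T(q, D) = -6 + D² (T(q, D) = -6 + D*D = -6 + D²)
1/(T(-30, (8 + 6)*(14 + 3*6)) + 530) = 1/((-6 + ((8 + 6)*(14 + 3*6))²) + 530) = 1/((-6 + (14*(14 + 18))²) + 530) = 1/((-6 + (14*32)²) + 530) = 1/((-6 + 448²) + 530) = 1/((-6 + 200704) + 530) = 1/(200698 + 530) = 1/201228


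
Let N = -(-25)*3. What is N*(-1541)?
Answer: -115575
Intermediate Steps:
N = 75 (N = -5*(-15) = 75)
N*(-1541) = 75*(-1541) = -115575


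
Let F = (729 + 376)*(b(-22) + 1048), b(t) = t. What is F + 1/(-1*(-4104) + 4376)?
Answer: 9614030401/8480 ≈ 1.1337e+6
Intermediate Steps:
F = 1133730 (F = (729 + 376)*(-22 + 1048) = 1105*1026 = 1133730)
F + 1/(-1*(-4104) + 4376) = 1133730 + 1/(-1*(-4104) + 4376) = 1133730 + 1/(4104 + 4376) = 1133730 + 1/8480 = 9614030401/8480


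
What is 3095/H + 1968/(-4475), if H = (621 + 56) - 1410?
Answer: -15292669/3280175 ≈ -4.6621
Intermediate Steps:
H = -733 (H = 677 - 1410 = -733)
3095/H + 1968/(-4475) = 3095/(-733) + 1968/(-4475) = 3095*(-1/733) + 1968*(-1/4475) = -3095/733 - 1968/4475 = -15292669/3280175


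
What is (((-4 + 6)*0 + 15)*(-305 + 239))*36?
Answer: -35640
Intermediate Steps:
(((-4 + 6)*0 + 15)*(-305 + 239))*36 = ((2*0 + 15)*(-66))*36 = ((0 + 15)*(-66))*36 = (15*(-66))*36 = -990*36 = -35640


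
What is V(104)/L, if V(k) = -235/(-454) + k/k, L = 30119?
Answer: 689/13674026 ≈ 5.0388e-5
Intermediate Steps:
V(k) = 689/454 (V(k) = -235*(-1/454) + 1 = 235/454 + 1 = 689/454)
V(104)/L = (689/454)/30119 = (689/454)*(1/30119) = 689/13674026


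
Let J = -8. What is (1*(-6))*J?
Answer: 48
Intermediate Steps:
(1*(-6))*J = (1*(-6))*(-8) = -6*(-8) = 48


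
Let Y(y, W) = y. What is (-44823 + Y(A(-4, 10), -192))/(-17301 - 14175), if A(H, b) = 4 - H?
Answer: 44815/31476 ≈ 1.4238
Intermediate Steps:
(-44823 + Y(A(-4, 10), -192))/(-17301 - 14175) = (-44823 + (4 - 1*(-4)))/(-17301 - 14175) = (-44823 + (4 + 4))/(-31476) = (-44823 + 8)*(-1/31476) = -44815*(-1/31476) = 44815/31476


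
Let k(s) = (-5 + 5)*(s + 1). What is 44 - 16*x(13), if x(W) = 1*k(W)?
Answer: 44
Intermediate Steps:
k(s) = 0 (k(s) = 0*(1 + s) = 0)
x(W) = 0 (x(W) = 1*0 = 0)
44 - 16*x(13) = 44 - 16*0 = 44 + 0 = 44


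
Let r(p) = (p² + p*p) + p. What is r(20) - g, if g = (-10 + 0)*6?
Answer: 880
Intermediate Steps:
g = -60 (g = -10*6 = -60)
r(p) = p + 2*p² (r(p) = (p² + p²) + p = 2*p² + p = p + 2*p²)
r(20) - g = 20*(1 + 2*20) - 1*(-60) = 20*(1 + 40) + 60 = 20*41 + 60 = 820 + 60 = 880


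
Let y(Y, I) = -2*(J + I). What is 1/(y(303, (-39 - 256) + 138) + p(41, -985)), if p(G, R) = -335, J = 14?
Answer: -1/49 ≈ -0.020408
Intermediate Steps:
y(Y, I) = -28 - 2*I (y(Y, I) = -2*(14 + I) = -28 - 2*I)
1/(y(303, (-39 - 256) + 138) + p(41, -985)) = 1/((-28 - 2*((-39 - 256) + 138)) - 335) = 1/((-28 - 2*(-295 + 138)) - 335) = 1/((-28 - 2*(-157)) - 335) = 1/((-28 + 314) - 335) = 1/(286 - 335) = 1/(-49) = -1/49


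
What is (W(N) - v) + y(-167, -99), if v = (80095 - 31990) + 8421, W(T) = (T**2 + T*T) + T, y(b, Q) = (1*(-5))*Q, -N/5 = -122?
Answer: 688779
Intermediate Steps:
N = 610 (N = -5*(-122) = 610)
y(b, Q) = -5*Q
W(T) = T + 2*T**2 (W(T) = (T**2 + T**2) + T = 2*T**2 + T = T + 2*T**2)
v = 56526 (v = 48105 + 8421 = 56526)
(W(N) - v) + y(-167, -99) = (610*(1 + 2*610) - 1*56526) - 5*(-99) = (610*(1 + 1220) - 56526) + 495 = (610*1221 - 56526) + 495 = (744810 - 56526) + 495 = 688284 + 495 = 688779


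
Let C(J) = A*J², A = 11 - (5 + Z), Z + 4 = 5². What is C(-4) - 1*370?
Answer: -610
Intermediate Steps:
Z = 21 (Z = -4 + 5² = -4 + 25 = 21)
A = -15 (A = 11 - (5 + 21) = 11 - 1*26 = 11 - 26 = -15)
C(J) = -15*J²
C(-4) - 1*370 = -15*(-4)² - 1*370 = -15*16 - 370 = -240 - 370 = -610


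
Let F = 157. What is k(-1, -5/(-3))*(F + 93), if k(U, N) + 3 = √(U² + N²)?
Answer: -750 + 250*√34/3 ≈ -264.09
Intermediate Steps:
k(U, N) = -3 + √(N² + U²) (k(U, N) = -3 + √(U² + N²) = -3 + √(N² + U²))
k(-1, -5/(-3))*(F + 93) = (-3 + √((-5/(-3))² + (-1)²))*(157 + 93) = (-3 + √((-5*(-⅓))² + 1))*250 = (-3 + √((5/3)² + 1))*250 = (-3 + √(25/9 + 1))*250 = (-3 + √(34/9))*250 = (-3 + √34/3)*250 = -750 + 250*√34/3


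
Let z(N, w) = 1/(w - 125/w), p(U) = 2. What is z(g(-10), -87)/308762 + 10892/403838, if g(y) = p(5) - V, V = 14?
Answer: 12517201323335/464095541885432 ≈ 0.026971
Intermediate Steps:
g(y) = -12 (g(y) = 2 - 1*14 = 2 - 14 = -12)
z(g(-10), -87)/308762 + 10892/403838 = -87/(-125 + (-87)²)/308762 + 10892/403838 = -87/(-125 + 7569)*(1/308762) + 10892*(1/403838) = -87/7444*(1/308762) + 5446/201919 = -87*1/7444*(1/308762) + 5446/201919 = -87/7444*1/308762 + 5446/201919 = -87/2298424328 + 5446/201919 = 12517201323335/464095541885432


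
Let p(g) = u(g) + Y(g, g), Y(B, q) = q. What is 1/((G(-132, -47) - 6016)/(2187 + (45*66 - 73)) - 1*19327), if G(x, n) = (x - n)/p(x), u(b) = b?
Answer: -1342176/25941823691 ≈ -5.1738e-5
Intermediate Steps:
p(g) = 2*g (p(g) = g + g = 2*g)
G(x, n) = (x - n)/(2*x) (G(x, n) = (x - n)/((2*x)) = (x - n)*(1/(2*x)) = (x - n)/(2*x))
1/((G(-132, -47) - 6016)/(2187 + (45*66 - 73)) - 1*19327) = 1/(((1/2)*(-132 - 1*(-47))/(-132) - 6016)/(2187 + (45*66 - 73)) - 1*19327) = 1/(((1/2)*(-1/132)*(-132 + 47) - 6016)/(2187 + (2970 - 73)) - 19327) = 1/(((1/2)*(-1/132)*(-85) - 6016)/(2187 + 2897) - 19327) = 1/((85/264 - 6016)/5084 - 19327) = 1/(-1588139/264*1/5084 - 19327) = 1/(-1588139/1342176 - 19327) = 1/(-25941823691/1342176) = -1342176/25941823691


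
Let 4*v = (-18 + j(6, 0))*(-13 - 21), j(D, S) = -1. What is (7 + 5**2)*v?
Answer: 5168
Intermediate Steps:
v = 323/2 (v = ((-18 - 1)*(-13 - 21))/4 = (-19*(-34))/4 = (1/4)*646 = 323/2 ≈ 161.50)
(7 + 5**2)*v = (7 + 5**2)*(323/2) = (7 + 25)*(323/2) = 32*(323/2) = 5168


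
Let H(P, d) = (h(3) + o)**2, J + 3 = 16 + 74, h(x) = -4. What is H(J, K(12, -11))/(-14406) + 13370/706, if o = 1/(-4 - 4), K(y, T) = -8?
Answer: 2054359541/108486784 ≈ 18.936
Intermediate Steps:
J = 87 (J = -3 + (16 + 74) = -3 + 90 = 87)
o = -1/8 (o = 1/(-8) = -1/8 ≈ -0.12500)
H(P, d) = 1089/64 (H(P, d) = (-4 - 1/8)**2 = (-33/8)**2 = 1089/64)
H(J, K(12, -11))/(-14406) + 13370/706 = (1089/64)/(-14406) + 13370/706 = (1089/64)*(-1/14406) + 13370*(1/706) = -363/307328 + 6685/353 = 2054359541/108486784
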